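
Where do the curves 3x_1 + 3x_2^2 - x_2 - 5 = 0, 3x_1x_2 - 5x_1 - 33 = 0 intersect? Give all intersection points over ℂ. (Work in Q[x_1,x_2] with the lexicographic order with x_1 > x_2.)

Compute a lex Gröbner basis by Buchberger's algorithm.
f_1 = 3x_1 + 3x_2^2 - x_2 - 5, LT = x_1.
f_2 = 3x_1x_2 - 5x_1 - 33, LT = x_1x_2.

S(f_1,f_2): lcm = x_1x_2. S = 5/3x_1 + x_2^3 - 1/3x_2^2 - 5/3x_2 + 11.
  reduce S modulo (f_1, f_2):
  remainder x_2^3 - 2x_2^2 - 10/9x_2 + 124/9 ≠ 0; add h_3 = x_2^3 - 2x_2^2 - 10/9x_2 + 124/9 to the basis.

The other S-polynomials (S(f_1,h_3), S(f_2,h_3)) all reduce to 0 modulo the current basis, so we have a Gröbner basis.
Inter-reduce: drop elements whose leading term is divisible by another's, tail-reduce, and make monic.
Reduced Gröbner basis: {x_1 + x_2^2 - 1/3x_2 - 5/3, x_2^3 - 2x_2^2 - 10/9x_2 + 124/9}.

From the last basis element, x_2^3 - 2x_2^2 - 10/9x_2 + 124/9 = 0, so x_2 takes values in {-2, 2 - sqrt(26)*I/3, 2 + sqrt(26)*I/3}. Each choice, substituted upward through the basis, yields the corresponding point(s) of the solution set.
  x_2 = -2: the earlier basis element becomes x_1 + 3 = 0, giving x_1 = -3 — point (-3, -2).
  x_2 = 2 - sqrt(26)*I/3: the earlier basis element becomes x_1 - 11/9 - 11*sqrt(26)*I/9 = 0, giving x_1 = 11/9 + 11*sqrt(26)*I/9 — point (11/9 + 11*sqrt(26)*I/9, 2 - sqrt(26)*I/3).
  x_2 = 2 + sqrt(26)*I/3: the earlier basis element becomes x_1 - 11/9 + 11*sqrt(26)*I/9 = 0, giving x_1 = 11/9 - 11*sqrt(26)*I/9 — point (11/9 - 11*sqrt(26)*I/9, 2 + sqrt(26)*I/3).

{(-3, -2), (11/9 + 11*sqrt(26)*I/9, 2 - sqrt(26)*I/3), (11/9 - 11*sqrt(26)*I/9, 2 + sqrt(26)*I/3)}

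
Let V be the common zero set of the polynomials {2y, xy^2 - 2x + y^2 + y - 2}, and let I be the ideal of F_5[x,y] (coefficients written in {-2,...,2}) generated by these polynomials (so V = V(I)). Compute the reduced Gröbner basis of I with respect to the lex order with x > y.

G = {x + 1, y}

f_1 = 2y, LT = y.
f_2 = xy^2 - 2x + y^2 + y - 2, LT = xy^2.

S(f_1,f_2): lcm = xy^2. S = 2x - y^2 - y + 2.
  leading term x: no divisor's leading term divides it; move 2x to the remainder.
  leading term y^2: subtract (2y)·f_1 from -y^2 - y + 2 → -y + 2
  leading term y: subtract (2)·f_1 from -y + 2 → 2
  leading term 1: no divisor's leading term divides it; move 2 to the remainder.
  remainder 2x + 2 ≠ 0; add g_3 = 2x + 2 to the basis.

The other S-polynomials (S(f_1,g_3), S(f_2,g_3)) all reduce to 0 modulo the current basis, so we have a Gröbner basis.
Inter-reduce: drop elements whose leading term is divisible by another's, tail-reduce, and make monic.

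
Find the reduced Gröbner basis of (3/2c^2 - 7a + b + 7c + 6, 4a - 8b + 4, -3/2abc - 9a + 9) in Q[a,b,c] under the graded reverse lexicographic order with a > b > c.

f_1 = 3/2c^2 - 7a + b + 7c + 6, LT = c^2.
f_2 = 4a - 8b + 4, LT = a.
f_3 = -3/2abc - 9a + 9, LT = abc.

S(f_1,f_3): lcm = abc^2. S = -14/3a^2b + 2/3ab^2 + 14/3abc + 4ab - 6ac + 6c.
  leading term a^2b: subtract (-7/6ab)·f_2 from -14/3a^2b + 2/3ab^2 + 14/3abc + 4ab - 6ac + 6c → -26/3ab^2 + 14/3abc + 26/3ab - 6ac + 6c
  leading term ab^2: subtract (-13/6b^2)·f_2 from -26/3ab^2 + 14/3abc + 26/3ab - 6ac + 6c → -52/3b^3 + 14/3abc + 26/3ab + 26/3b^2 - 6ac + 6c
  leading term b^3: no divisor's leading term divides it; move -52/3b^3 to the remainder.
  leading term abc: subtract (7/6bc)·f_2 from 14/3abc + 26/3ab + 26/3b^2 - 6ac + 6c → 28/3b^2c + 26/3ab + 26/3b^2 - 6ac - 14/3bc + 6c
  leading term b^2c: no divisor's leading term divides it; move 28/3b^2c to the remainder.
  leading term ab: subtract (13/6b)·f_2 from 26/3ab + 26/3b^2 - 6ac - 14/3bc + 6c → 26b^2 - 6ac - 14/3bc - 26/3b + 6c
  leading term b^2: no divisor's leading term divides it; move 26b^2 to the remainder.
  leading term ac: subtract (-3/2c)·f_2 from -6ac - 14/3bc - 26/3b + 6c → -50/3bc - 26/3b + 12c
  leading term bc: no divisor's leading term divides it; move -50/3bc to the remainder.
  leading term b: no divisor's leading term divides it; move -26/3b to the remainder.
  leading term c: no divisor's leading term divides it; move 12c to the remainder.
  remainder -52/3b^3 + 28/3b^2c + 26b^2 - 50/3bc - 26/3b + 12c ≠ 0; add g_4 = -52/3b^3 + 28/3b^2c + 26b^2 - 50/3bc - 26/3b + 12c to the basis.

S(f_2,f_3): lcm = abc. S = -2b^2c + bc - 6a + 6.
  leading term b^2c: no divisor's leading term divides it; move -2b^2c to the remainder.
  leading term bc: no divisor's leading term divides it; move bc to the remainder.
  leading term a: subtract (-3/2)·f_2 from -6a + 6 → -12b + 12
  leading term b: no divisor's leading term divides it; move -12b to the remainder.
  leading term 1: no divisor's leading term divides it; move 12 to the remainder.
  remainder -2b^2c + bc - 12b + 12 ≠ 0; add g_5 = -2b^2c + bc - 12b + 12 to the basis.

The other S-polynomials (S(f_1,f_2), S(f_1,g_4), S(f_2,g_4), S(f_3,g_4), S(f_1,g_5), S(f_2,g_5), S(f_3,g_5), S(g_4,g_5)) all reduce to 0 modulo the current basis, so we have a Gröbner basis.
Inter-reduce: drop elements whose leading term is divisible by another's, tail-reduce, and make monic.

G = {b^3 - 3/2b^2 + 9/13bc + 97/26b - 9/13c - 42/13, b^2c - 1/2bc + 6b - 6, c^2 - 26/3b + 14/3c + 26/3, a - 2b + 1}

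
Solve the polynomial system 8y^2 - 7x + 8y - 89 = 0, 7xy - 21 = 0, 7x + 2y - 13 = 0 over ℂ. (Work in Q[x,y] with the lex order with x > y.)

Compute a lex Gröbner basis by Buchberger's algorithm.
f_1 = -7x + 8y^2 + 8y - 89, LT = x.
f_2 = 7xy - 21, LT = xy.
f_3 = 7x + 2y - 13, LT = x.

S(f_1,f_2): lcm = xy. S = -8/7y^3 - 8/7y^2 + 89/7y + 3.
  leading term y^3: no divisor's leading term divides it; move -8/7y^3 to the remainder.
  leading term y^2: no divisor's leading term divides it; move -8/7y^2 to the remainder.
  leading term y: no divisor's leading term divides it; move 89/7y to the remainder.
  leading term 1: no divisor's leading term divides it; move 3 to the remainder.
  remainder -8/7y^3 - 8/7y^2 + 89/7y + 3 ≠ 0; add h_4 = -8/7y^3 - 8/7y^2 + 89/7y + 3 to the basis.

S(f_1,f_3): lcm = x. S = -8/7y^2 - 10/7y + 102/7.
  leading term y^2: no divisor's leading term divides it; move -8/7y^2 to the remainder.
  leading term y: no divisor's leading term divides it; move -10/7y to the remainder.
  leading term 1: no divisor's leading term divides it; move 102/7 to the remainder.
  remainder -8/7y^2 - 10/7y + 102/7 ≠ 0; add h_5 = -8/7y^2 - 10/7y + 102/7 to the basis.

S(f_2,f_3): lcm = xy. S = -2/7y^2 + 13/7y - 3.
  leading term y^2: subtract (1/4)·h_5 from -2/7y^2 + 13/7y - 3 → 31/14y - 93/14
  leading term y: no divisor's leading term divides it; move 31/14y to the remainder.
  leading term 1: no divisor's leading term divides it; move -93/14 to the remainder.
  remainder 31/14y - 93/14 ≠ 0; add h_6 = 31/14y - 93/14 to the basis.

The other S-polynomials (S(f_1,h_4), S(f_2,h_4), S(f_3,h_4), S(f_1,h_5), S(f_2,h_5), S(f_3,h_5), S(h_4,h_5), S(f_1,h_6), S(f_2,h_6), S(f_3,h_6), S(h_4,h_6), S(h_5,h_6)) all reduce to 0 modulo the current basis, so we have a Gröbner basis.
Inter-reduce: drop elements whose leading term is divisible by another's, tail-reduce, and make monic.
Reduced Gröbner basis: {x - 1, y - 3}.

Since the basis is lex-ordered, y - 3 is univariate in y. Its roots are {3}. Back-substituting each root into the other basis elements fixes the other coordinates.
  y = 3: the earlier basis element becomes x - 1 = 0, giving x = 1 — point (1, 3).
Check: every point annihilates each of the original generators.
This is the nonlinear analogue of row-reducing a linear system.

{(1, 3)}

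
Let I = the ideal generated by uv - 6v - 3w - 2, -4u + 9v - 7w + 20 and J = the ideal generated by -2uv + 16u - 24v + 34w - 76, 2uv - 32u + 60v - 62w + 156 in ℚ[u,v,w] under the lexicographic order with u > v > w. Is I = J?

Yes, the ideals are equal.

Two ideals are equal iff their reduced Gröbner bases coincide (the reduced basis is unique for a fixed ordering).
Buchberger on the first generating set:
f_1 = uv - 6v - 3w - 2, LT = uv.
f_2 = -4u + 9v - 7w + 20, LT = u.

S(f_1,f_2): lcm = uv. S = 9/4v² - 7/4vw - v - 3w - 2.
  reduce S modulo (f_1, f_2):
  remainder 9/4v² - 7/4vw - v - 3w - 2 ≠ 0; add g_3 = 9/4v² - 7/4vw - v - 3w - 2 to the basis.

The other S-polynomials (S(f_1,g_3), S(f_2,g_3)) all reduce to 0 modulo the current basis, so we have a Gröbner basis.
Inter-reduce: drop elements whose leading term is divisible by another's, tail-reduce, and make monic.
Reduced Gröbner basis: {u - 9/4v + 7/4w - 5, v² - 7/9vw - 4/9v - 4/3w - 8/9}.

Buchberger on the second generating set:
h_1 = -2uv + 16u - 24v + 34w - 76, LT = uv.
h_2 = 2uv - 32u + 60v - 62w + 156, LT = uv.

S(h_1,h_2): lcm = uv. S = 8u - 18v + 14w - 40.
  reduce S modulo (h_1, h_2):
  remainder 8u - 18v + 14w - 40 ≠ 0; add k_3 = 8u - 18v + 14w - 40 to the basis.

S(h_1,k_3): lcm = uv. S = -8u + 9/4v² - 7/4vw + 17v - 17w + 38.
  reduce S modulo (h_1, h_2, k_3):
  remainder 9/4v² - 7/4vw - v - 3w - 2 ≠ 0; add k_4 = 9/4v² - 7/4vw - v - 3w - 2 to the basis.

The other S-polynomials (S(h_2,k_3), S(h_1,k_4), S(h_2,k_4), S(k_3,k_4)) all reduce to 0 modulo the current basis, so we have a Gröbner basis.
Inter-reduce: drop elements whose leading term is divisible by another's, tail-reduce, and make monic.
Reduced Gröbner basis: {u - 9/4v + 7/4w - 5, v² - 7/9vw - 4/9v - 4/3w - 8/9}.

These coincide, so the ideals are equal.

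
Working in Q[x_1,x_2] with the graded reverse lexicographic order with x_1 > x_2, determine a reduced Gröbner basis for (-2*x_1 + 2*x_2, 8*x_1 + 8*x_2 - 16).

G = {x_1 - 1, x_2 - 1}

Buchberger's algorithm terminates because the ascending chain of leading-term ideals stabilizes.

f_1 = -2*x_1 + 2*x_2, LT = x_1.
f_2 = 8*x_1 + 8*x_2 - 16, LT = x_1.

S(f_1,f_2): lcm = x_1. S = -2*x_2 + 2.
  leading term x_2: no divisor's leading term divides it; move -2*x_2 to the remainder.
  leading term 1: no divisor's leading term divides it; move 2 to the remainder.
  remainder -2*x_2 + 2 ≠ 0; add g_3 = -2*x_2 + 2 to the basis.

The other S-polynomials (S(f_1,g_3), S(f_2,g_3)) all reduce to 0 modulo the current basis, so we have a Gröbner basis.
Inter-reduce: drop elements whose leading term is divisible by another's, tail-reduce, and make monic.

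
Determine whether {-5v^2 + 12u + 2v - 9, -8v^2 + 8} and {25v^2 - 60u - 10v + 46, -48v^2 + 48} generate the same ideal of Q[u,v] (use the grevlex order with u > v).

Two ideals are equal iff their reduced Gröbner bases coincide (the reduced basis is unique for a fixed ordering).
Buchberger on the first generating set:
f_1 = -5v^2 + 12u + 2v - 9, LT = v^2.
f_2 = -8v^2 + 8, LT = v^2.

S(f_1,f_2): lcm = v^2. S = -12/5u - 2/5v + 14/5.
  reduce S modulo (f_1, f_2):
  remainder -12/5u - 2/5v + 14/5 ≠ 0; add g_3 = -12/5u - 2/5v + 14/5 to the basis.

The other S-polynomials (S(f_1,g_3), S(f_2,g_3)) all reduce to 0 modulo the current basis, so we have a Gröbner basis.
Inter-reduce: drop elements whose leading term is divisible by another's, tail-reduce, and make monic.
Reduced Gröbner basis: {v^2 - 1, u + 1/6v - 7/6}.

Buchberger on the second generating set:
h_1 = 25v^2 - 60u - 10v + 46, LT = v^2.
h_2 = -48v^2 + 48, LT = v^2.

S(h_1,h_2): lcm = v^2. S = -12/5u - 2/5v + 71/25.
  reduce S modulo (h_1, h_2):
  remainder -12/5u - 2/5v + 71/25 ≠ 0; add k_3 = -12/5u - 2/5v + 71/25 to the basis.

The other S-polynomials (S(h_1,k_3), S(h_2,k_3)) all reduce to 0 modulo the current basis, so we have a Gröbner basis.
Inter-reduce: drop elements whose leading term is divisible by another's, tail-reduce, and make monic.
Reduced Gröbner basis: {v^2 - 1, u + 1/6v - 71/60}.

These differ, so the ideals are not equal.

No, the ideals differ.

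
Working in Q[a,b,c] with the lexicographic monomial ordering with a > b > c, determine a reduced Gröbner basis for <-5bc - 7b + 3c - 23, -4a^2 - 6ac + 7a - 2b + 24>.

f_1 = -5bc - 7b + 3c - 23, LT = bc.
f_2 = -4a^2 - 6ac + 7a - 2b + 24, LT = a^2.

The S-polynomials (S(f_1,f_2)) all reduce to 0 modulo the current basis, so we have a Gröbner basis.

G = {a^2 + 3/2ac - 7/4a + 1/2b - 6, bc + 7/5b - 3/5c + 23/5}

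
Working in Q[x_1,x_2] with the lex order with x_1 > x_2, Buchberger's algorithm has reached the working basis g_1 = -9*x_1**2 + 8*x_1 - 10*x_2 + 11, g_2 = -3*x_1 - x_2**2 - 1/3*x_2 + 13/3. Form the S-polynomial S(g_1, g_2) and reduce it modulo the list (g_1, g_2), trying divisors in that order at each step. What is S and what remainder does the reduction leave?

S(g_1, g_2) = -1/3*x_1*x_2**2 - 1/9*x_1*x_2 + 5/9*x_1 + 10/9*x_2 - 11/9; remainder on division = 1/9*x_2**4 + 2/27*x_2**3 - 53/81*x_2**2 + 8/9*x_2 - 34/81.

lcm(LM(g_1), LM(g_2)) = x_1**2.
S = (lcm/LT(g_1))·g_1 − (lcm/LT(g_2))·g_2 = -1/3*x_1*x_2**2 - 1/9*x_1*x_2 + 5/9*x_1 + 10/9*x_2 - 11/9.
Reduce S modulo (g_1, g_2) in that order:
  leading term x_1*x_2**2: subtract (1/9*x_2**2)·g_2 from -1/3*x_1*x_2**2 - 1/9*x_1*x_2 + 5/9*x_1 + 10/9*x_2 - 11/9 → -1/9*x_1*x_2 + 5/9*x_1 + 1/9*x_2**4 + 1/27*x_2**3 - 13/27*x_2**2 + 10/9*x_2 - 11/9
  leading term x_1*x_2: subtract (1/27*x_2)·g_2 from -1/9*x_1*x_2 + 5/9*x_1 + 1/9*x_2**4 + 1/27*x_2**3 - 13/27*x_2**2 + 10/9*x_2 - 11/9 → 5/9*x_1 + 1/9*x_2**4 + 2/27*x_2**3 - 38/81*x_2**2 + 77/81*x_2 - 11/9
  leading term x_1: subtract (-5/27)·g_2 from 5/9*x_1 + 1/9*x_2**4 + 2/27*x_2**3 - 38/81*x_2**2 + 77/81*x_2 - 11/9 → 1/9*x_2**4 + 2/27*x_2**3 - 53/81*x_2**2 + 8/9*x_2 - 34/81
  leading term x_2**4: no divisor's leading term divides it; move 1/9*x_2**4 to the remainder.
  leading term x_2**3: no divisor's leading term divides it; move 2/27*x_2**3 to the remainder.
  leading term x_2**2: no divisor's leading term divides it; move -53/81*x_2**2 to the remainder.
  leading term x_2: no divisor's leading term divides it; move 8/9*x_2 to the remainder.
  leading term 1: no divisor's leading term divides it; move -34/81 to the remainder.
The remainder 1/9*x_2**4 + 2/27*x_2**3 - 53/81*x_2**2 + 8/9*x_2 - 34/81 is nonzero, so it would be added as the next basis element.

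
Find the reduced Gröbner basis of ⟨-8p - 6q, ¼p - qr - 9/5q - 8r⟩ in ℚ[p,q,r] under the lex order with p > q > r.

Buchberger's algorithm terminates because the ascending chain of leading-term ideals stabilizes.

f_1 = -8p - 6q, LT = p.
f_2 = ¼p - qr - 9/5q - 8r, LT = p.

S(f_1,f_2): lcm = p. S = 4qr + 159/20q + 32r.
  leading term qr: no divisor's leading term divides it; move 4qr to the remainder.
  leading term q: no divisor's leading term divides it; move 159/20q to the remainder.
  leading term r: no divisor's leading term divides it; move 32r to the remainder.
  remainder 4qr + 159/20q + 32r ≠ 0; add g_3 = 4qr + 159/20q + 32r to the basis.

The other S-polynomials (S(f_1,g_3), S(f_2,g_3)) all reduce to 0 modulo the current basis, so we have a Gröbner basis.
Inter-reduce: drop elements whose leading term is divisible by another's, tail-reduce, and make monic.

G = {p + ¾q, qr + 159/80q + 8r}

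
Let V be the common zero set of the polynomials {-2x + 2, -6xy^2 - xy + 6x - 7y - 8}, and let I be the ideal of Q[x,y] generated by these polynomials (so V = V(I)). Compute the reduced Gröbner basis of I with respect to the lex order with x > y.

Buchberger's algorithm terminates because the ascending chain of leading-term ideals stabilizes.

f_1 = -2x + 2, LT = x.
f_2 = -6xy^2 - xy + 6x - 7y - 8, LT = xy^2.

S(f_1,f_2): lcm = xy^2. S = -1/6xy + x - y^2 - 7/6y - 4/3.
  leading term xy: subtract (1/12y)·f_1 from -1/6xy + x - y^2 - 7/6y - 4/3 → x - y^2 - 4/3y - 4/3
  leading term x: subtract (-1/2)·f_1 from x - y^2 - 4/3y - 4/3 → -y^2 - 4/3y - 1/3
  leading term y^2: no divisor's leading term divides it; move -y^2 to the remainder.
  leading term y: no divisor's leading term divides it; move -4/3y to the remainder.
  leading term 1: no divisor's leading term divides it; move -1/3 to the remainder.
  remainder -y^2 - 4/3y - 1/3 ≠ 0; add g_3 = -y^2 - 4/3y - 1/3 to the basis.

The other S-polynomials (S(f_1,g_3), S(f_2,g_3)) all reduce to 0 modulo the current basis, so we have a Gröbner basis.
Inter-reduce: drop elements whose leading term is divisible by another's, tail-reduce, and make monic.

G = {x - 1, y^2 + 4/3y + 1/3}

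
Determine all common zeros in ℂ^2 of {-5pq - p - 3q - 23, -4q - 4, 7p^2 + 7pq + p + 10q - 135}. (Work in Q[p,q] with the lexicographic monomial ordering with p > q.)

Compute a lex Gröbner basis by Buchberger's algorithm.
f_1 = -5pq - p - 3q - 23, LT = pq.
f_2 = -4q - 4, LT = q.
f_3 = 7p^2 + 7pq + p + 10q - 135, LT = p^2.

S(f_1,f_2): lcm = pq. S = -4/5p + 3/5q + 23/5.
  reduce S modulo (f_1, f_2, f_3):
  remainder -4/5p + 4 ≠ 0; add h_4 = -4/5p + 4 to the basis.

The other S-polynomials (S(f_1,f_3), S(f_2,f_3), S(f_1,h_4), S(f_2,h_4), S(f_3,h_4)) all reduce to 0 modulo the current basis, so we have a Gröbner basis.
Inter-reduce: drop elements whose leading term is divisible by another's, tail-reduce, and make monic.
Reduced Gröbner basis: {p - 5, q + 1}.

Elimination: the polynomial q + 1 lies in the elimination ideal for q, so q ∈ {-1}. For each such q, the remaining basis elements (now univariate) give the rest of the solution.
  q = -1: the earlier basis element becomes p - 5 = 0, giving p = 5 — point (5, -1).

{(5, -1)}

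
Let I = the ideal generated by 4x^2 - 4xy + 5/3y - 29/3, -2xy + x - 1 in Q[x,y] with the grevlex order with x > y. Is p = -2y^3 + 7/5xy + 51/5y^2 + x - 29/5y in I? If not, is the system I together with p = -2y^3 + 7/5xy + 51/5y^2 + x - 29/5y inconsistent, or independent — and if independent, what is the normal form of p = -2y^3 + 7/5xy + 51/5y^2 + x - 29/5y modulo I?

First compute the reduced Gröbner basis of I by Buchberger's algorithm.
f_1 = 4x^2 - 4xy + 5/3y - 29/3, LT = x^2.
f_2 = -2xy + x - 1, LT = xy.

S(f_1,f_2): lcm = x^2y. S = -xy^2 + 1/2x^2 + 5/12y^2 - 1/2x - 29/12y.
  reduce S modulo (f_1, f_2):
  remainder 5/12y^2 - 1/2x - 17/8y + 29/24 ≠ 0; add h_3 = 5/12y^2 - 1/2x - 17/8y + 29/24 to the basis.

The other S-polynomials (S(f_1,h_3), S(f_2,h_3)) all reduce to 0 modulo the current basis, so we have a Gröbner basis.
Inter-reduce: drop elements whose leading term is divisible by another's, tail-reduce, and make monic.
Reduced Gröbner basis: {x^2 - 1/2x + 5/12y - 23/12, xy - 1/2x + 1/2, y^2 - 6/5x - 51/10y + 29/10}.
Label its elements g_1 = x^2 - 1/2x + 5/12y - 23/12, g_2 = xy - 1/2x + 1/2, g_3 = y^2 - 6/5x - 51/10y + 29/10.

Reduce p = -2y^3 + 7/5xy + 51/5y^2 + x - 29/5y modulo G:
  leading term y^3: subtract (-2y)·g_3 from -2y^3 + 7/5xy + 51/5y^2 + x - 29/5y → -xy + x
  leading term xy: subtract (-1)·g_2 from -xy + x → 1/2x + 1/2
  leading term x: no divisor's leading term divides it; move 1/2x to the remainder.
  leading term 1: no divisor's leading term divides it; move 1/2 to the remainder.
  normal form = 1/2x + 1/2.
The normal form is nonzero, so p ∉ I. Since p minus its normal form lies in I, I + (p) = I + (r) where r = 1/2x + 1/2; decide whether this ideal is the whole ring.
Run Buchberger on G together with r (pairs among the g_i already reduce to 0 since G is a Gröbner basis):
g_1 = x^2 - 1/2x + 5/12y - 23/12, LT = x^2.
g_2 = xy - 1/2x + 1/2, LT = xy.
g_3 = y^2 - 6/5x - 51/10y + 29/10, LT = y^2.
r = 1/2x + 1/2, LT = x.

S(g_1,r): lcm = x^2. S = -3/2x + 5/12y - 23/12.
  reduce S modulo (g_1, g_2, g_3, r):
  remainder 5/12y - 5/12 ≠ 0; add m_5 = 5/12y - 5/12 to the basis.

The other S-polynomials (S(g_1,g_2), S(g_1,g_3), S(g_2,g_3), S(g_2,r), S(g_3,r), S(g_1,m_5), S(g_2,m_5), S(g_3,m_5), S(r,m_5)) all reduce to 0 modulo the current basis, so we have a Gröbner basis.
Inter-reduce: drop elements whose leading term is divisible by another's, tail-reduce, and make monic.
Reduced Gröbner basis: {x + 1, y - 1}.
The reduced Gröbner basis of I + (p) is {x + 1, y - 1} ≠ {1}, a proper ideal, so the enlarged system stays consistent: p is independent of I, with normal form 1/2x + 1/2.

-2y^3 + 7/5xy + 51/5y^2 + x - 29/5y is independent of I; its normal form modulo I is 1/2x + 1/2.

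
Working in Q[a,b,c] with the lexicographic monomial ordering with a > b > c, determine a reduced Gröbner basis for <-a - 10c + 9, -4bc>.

The reduced Gröbner basis is the canonical form of the ideal for this ordering.

f_1 = -a - 10c + 9, LT = a.
f_2 = -4bc, LT = bc.

The S-polynomials (S(f_1,f_2)) all reduce to 0 modulo the current basis, so we have a Gröbner basis.

G = {a + 10c - 9, bc}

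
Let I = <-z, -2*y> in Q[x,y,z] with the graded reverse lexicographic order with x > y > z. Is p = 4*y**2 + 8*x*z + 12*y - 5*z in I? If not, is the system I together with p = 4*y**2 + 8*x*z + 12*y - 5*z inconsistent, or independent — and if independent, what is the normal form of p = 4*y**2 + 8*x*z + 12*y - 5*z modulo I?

4*y**2 + 8*x*z + 12*y - 5*z lies in I (it reduces to 0).

First compute the reduced Gröbner basis of I by Buchberger's algorithm.
f_1 = -z, LT = z.
f_2 = -2*y, LT = y.

The S-polynomials (S(f_1,f_2)) all reduce to 0 modulo the current basis, so we have a Gröbner basis.
Inter-reduce: drop elements whose leading term is divisible by another's, tail-reduce, and make monic.
Reduced Gröbner basis: {y, z}.
Label its elements g_1 = y, g_2 = z.

Reduce p = 4*y**2 + 8*x*z + 12*y - 5*z modulo G:
  leading term y**2: subtract (4*y)·g_1 from 4*y**2 + 8*x*z + 12*y - 5*z → 8*x*z + 12*y - 5*z
  leading term x*z: subtract (8*x)·g_2 from 8*x*z + 12*y - 5*z → 12*y - 5*z
  leading term y: subtract (12)·g_1 from 12*y - 5*z → -5*z
  leading term z: subtract (-5)·g_2 from -5*z → 0
  normal form = 0.
Since the normal form is 0, p ∈ I.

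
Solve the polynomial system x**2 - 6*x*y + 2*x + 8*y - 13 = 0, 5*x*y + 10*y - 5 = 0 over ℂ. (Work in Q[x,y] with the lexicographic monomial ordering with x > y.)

Compute a lex Gröbner basis by Buchberger's algorithm.
f_1 = x**2 - 6*x*y + 2*x + 8*y - 13, LT = x**2.
f_2 = 5*x*y + 10*y - 5, LT = x*y.

S(f_1,f_2): lcm = x**2*y. S = -6*x*y**2 + x + 8*y**2 - 13*y.
  reduce S modulo (f_1, f_2):
  remainder x + 20*y**2 - 19*y ≠ 0; add h_3 = x + 20*y**2 - 19*y to the basis.

S(f_2,h_3): lcm = x*y. S = -20*y**3 + 19*y**2 + 2*y - 1.
  reduce S modulo (f_1, f_2, h_3):
  remainder -20*y**3 + 19*y**2 + 2*y - 1 ≠ 0; add h_4 = -20*y**3 + 19*y**2 + 2*y - 1 to the basis.

The other S-polynomials (S(f_1,h_3), S(f_1,h_4), S(f_2,h_4), S(h_3,h_4)) all reduce to 0 modulo the current basis, so we have a Gröbner basis.
Inter-reduce: drop elements whose leading term is divisible by another's, tail-reduce, and make monic.
Reduced Gröbner basis: {x + 20*y**2 - 19*y, y**3 - 19/20*y**2 - 1/10*y + 1/20}.

The lex basis is triangular: the last element involves only y. Solving y**3 - 19/20*y**2 - 1/10*y + 1/20 = 0 gives y ∈ {-1/4, 1/5, 1}; substituting each value into the earlier elements determines the remaining variables.
  y = -1/4: the earlier basis element becomes x + 6 = 0, giving x = -6 — point (-6, -1/4).
  y = 1/5: the earlier basis element becomes x - 3 = 0, giving x = 3 — point (3, 1/5).
  y = 1: the earlier basis element becomes x + 1 = 0, giving x = -1 — point (-1, 1).
This is the nonlinear analogue of row-reducing a linear system.

{(-6, -1/4), (3, 1/5), (-1, 1)}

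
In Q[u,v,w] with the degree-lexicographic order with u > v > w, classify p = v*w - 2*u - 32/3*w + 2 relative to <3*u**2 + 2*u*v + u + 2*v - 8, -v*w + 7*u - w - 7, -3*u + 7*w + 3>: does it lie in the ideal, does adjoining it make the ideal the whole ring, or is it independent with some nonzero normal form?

v*w - 2*u - 32/3*w + 2 lies in I (it reduces to 0).

First compute the reduced Gröbner basis of I by Buchberger's algorithm.
f_1 = 3*u**2 + 2*u*v + u + 2*v - 8, LT = u**2.
f_2 = -v*w + 7*u - w - 7, LT = v*w.
f_3 = -3*u + 7*w + 3, LT = u.

S(f_1,f_2): leading monomials are coprime, so the S-polynomial reduces to 0 (Buchberger's first criterion).
S(f_1,f_3): lcm = u**2. S = 2/3*u*v + 7/3*u*w + 4/3*u + 2/3*v - 8/3.
  leading term u*v: subtract (-2/9*v)·f_3 from 2/3*u*v + 7/3*u*w + 4/3*u + 2/3*v - 8/3 → 7/3*u*w + 14/9*v*w + 4/3*u + 4/3*v - 8/3
  leading term u*w: subtract (-7/9*w)·f_3 from 7/3*u*w + 14/9*v*w + 4/3*u + 4/3*v - 8/3 → 14/9*v*w + 49/9*w**2 + 4/3*u + 4/3*v + 7/3*w - 8/3
  leading term v*w: subtract (-14/9)·f_2 from 14/9*v*w + 49/9*w**2 + 4/3*u + 4/3*v + 7/3*w - 8/3 → 49/9*w**2 + 110/9*u + 4/3*v + 7/9*w - 122/9
  leading term w**2: no divisor's leading term divides it; move 49/9*w**2 to the remainder.
  leading term u: subtract (-110/27)·f_3 from 110/9*u + 4/3*v + 7/9*w - 122/9 → 4/3*v + 791/27*w - 4/3
  leading term v: no divisor's leading term divides it; move 4/3*v to the remainder.
  leading term w: no divisor's leading term divides it; move 791/27*w to the remainder.
  leading term 1: no divisor's leading term divides it; move -4/3 to the remainder.
  remainder 49/9*w**2 + 4/3*v + 791/27*w - 4/3 ≠ 0; add h_4 = 49/9*w**2 + 4/3*v + 791/27*w - 4/3 to the basis.

S(f_2,f_3): leading monomials are coprime, so the S-polynomial reduces to 0 (Buchberger's first criterion).
S(f_1,h_4): leading monomials are coprime, so the S-polynomial reduces to 0 (Buchberger's first criterion).
S(f_2,h_4): lcm = v*w**2. S = -7*u*w - 12/49*v**2 - 113/21*v*w + w**2 + 12/49*v + 7*w.
  leading term u*w: subtract (7/3*w)·f_3 from -7*u*w - 12/49*v**2 - 113/21*v*w + w**2 + 12/49*v + 7*w → -12/49*v**2 - 113/21*v*w - 46/3*w**2 + 12/49*v
  leading term v**2: no divisor's leading term divides it; move -12/49*v**2 to the remainder.
  leading term v*w: subtract (113/21)·f_2 from -113/21*v*w - 46/3*w**2 + 12/49*v → -46/3*w**2 - 113/3*u + 12/49*v + 113/21*w + 113/3
  leading term w**2: subtract (-138/49)·h_4 from -46/3*w**2 - 113/3*u + 12/49*v + 113/21*w + 113/3 → -113/3*u + 4*v + 791/9*w + 4985/147
  leading term u: subtract (113/9)·f_3 from -113/3*u + 4*v + 791/9*w + 4985/147 → 4*v - 184/49
  leading term v: no divisor's leading term divides it; move 4*v to the remainder.
  leading term 1: no divisor's leading term divides it; move -184/49 to the remainder.
  remainder -12/49*v**2 + 4*v - 184/49 ≠ 0; add h_5 = -12/49*v**2 + 4*v - 184/49 to the basis.

S(f_3,h_4): leading monomials are coprime, so the S-polynomial reduces to 0 (Buchberger's first criterion).
S(f_1,h_5): leading monomials are coprime, so the S-polynomial reduces to 0 (Buchberger's first criterion).
S(f_2,h_5): lcm = v**2*w. S = -7*u*v + 52/3*v*w + 7*v - 46/3*w.
  leading term u*v: subtract (7/3*v)·f_3 from -7*u*v + 52/3*v*w + 7*v - 46/3*w → v*w - 46/3*w
  leading term v*w: subtract (-1)·f_2 from v*w - 46/3*w → 7*u - 49/3*w - 7
  leading term u: subtract (-7/3)·f_3 from 7*u - 49/3*w - 7 → 0
  remainder 0.

S(f_3,h_5): leading monomials are coprime, so the S-polynomial reduces to 0 (Buchberger's first criterion).
S(h_4,h_5): leading monomials are coprime, so the S-polynomial reduces to 0 (Buchberger's first criterion).
Every S-polynomial of the final basis reduces to 0, so we have a Gröbner basis.
Inter-reduce: drop elements whose leading term is divisible by another's, tail-reduce, and make monic.
Reduced Gröbner basis: {v**2 - 49/3*v + 46/3, v*w - 46/3*w, w**2 + 12/49*v + 113/21*w - 12/49, u - 7/3*w - 1}.
Label its elements g_1 = v**2 - 49/3*v + 46/3, g_2 = v*w - 46/3*w, g_3 = w**2 + 12/49*v + 113/21*w - 12/49, g_4 = u - 7/3*w - 1.

Reduce p = v*w - 2*u - 32/3*w + 2 modulo G:
  leading term v*w: subtract (1)·g_2 from v*w - 2*u - 32/3*w + 2 → -2*u + 14/3*w + 2
  leading term u: subtract (-2)·g_4 from -2*u + 14/3*w + 2 → 0
  normal form = 0.
Since the normal form is 0, p ∈ I.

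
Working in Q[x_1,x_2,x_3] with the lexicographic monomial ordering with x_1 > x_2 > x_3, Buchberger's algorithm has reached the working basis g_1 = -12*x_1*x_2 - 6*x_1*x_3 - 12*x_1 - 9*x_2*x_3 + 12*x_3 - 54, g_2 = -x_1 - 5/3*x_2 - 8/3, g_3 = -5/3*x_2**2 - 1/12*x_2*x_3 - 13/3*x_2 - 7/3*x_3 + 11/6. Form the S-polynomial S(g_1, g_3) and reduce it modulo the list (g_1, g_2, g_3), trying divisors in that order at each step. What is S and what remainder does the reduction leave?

S(g_1, g_3) = 9/20*x_1*x_2*x_3 - 8/5*x_1*x_2 - 7/5*x_1*x_3 + 11/10*x_1 + 3/4*x_2**2*x_3 - x_2*x_3 + 9/2*x_2; remainder on division = 0.

lcm(LM(g_1), LM(g_3)) = x_1*x_2**2.
S = (lcm/LT(g_1))·g_1 − (lcm/LT(g_3))·g_3 = 9/20*x_1*x_2*x_3 - 8/5*x_1*x_2 - 7/5*x_1*x_3 + 11/10*x_1 + 3/4*x_2**2*x_3 - x_2*x_3 + 9/2*x_2.
Reduce S modulo (g_1, g_2, g_3) in that order:
  leading term x_1*x_2*x_3: subtract (-3/80*x_3)·g_1 from 9/20*x_1*x_2*x_3 - 8/5*x_1*x_2 - 7/5*x_1*x_3 + 11/10*x_1 + 3/4*x_2**2*x_3 - x_2*x_3 + 9/2*x_2 → -8/5*x_1*x_2 - 9/40*x_1*x_3**2 - 37/20*x_1*x_3 + 11/10*x_1 + 3/4*x_2**2*x_3 - 27/80*x_2*x_3**2 - x_2*x_3 + 9/2*x_2 + 9/20*x_3**2 - 81/40*x_3
  leading term x_1*x_2: subtract (2/15)·g_1 from -8/5*x_1*x_2 - 9/40*x_1*x_3**2 - 37/20*x_1*x_3 + 11/10*x_1 + 3/4*x_2**2*x_3 - 27/80*x_2*x_3**2 - x_2*x_3 + 9/2*x_2 + 9/20*x_3**2 - 81/40*x_3 → -9/40*x_1*x_3**2 - 21/20*x_1*x_3 + 27/10*x_1 + 3/4*x_2**2*x_3 - 27/80*x_2*x_3**2 + 1/5*x_2*x_3 + 9/2*x_2 + 9/20*x_3**2 - 29/8*x_3 + 36/5
  leading term x_1*x_3**2: subtract (9/40*x_3**2)·g_2 from -9/40*x_1*x_3**2 - 21/20*x_1*x_3 + 27/10*x_1 + 3/4*x_2**2*x_3 - 27/80*x_2*x_3**2 + 1/5*x_2*x_3 + 9/2*x_2 + 9/20*x_3**2 - 29/8*x_3 + 36/5 → -21/20*x_1*x_3 + 27/10*x_1 + 3/4*x_2**2*x_3 + 3/80*x_2*x_3**2 + 1/5*x_2*x_3 + 9/2*x_2 + 21/20*x_3**2 - 29/8*x_3 + 36/5
  leading term x_1*x_3: subtract (21/20*x_3)·g_2 from -21/20*x_1*x_3 + 27/10*x_1 + 3/4*x_2**2*x_3 + 3/80*x_2*x_3**2 + 1/5*x_2*x_3 + 9/2*x_2 + 21/20*x_3**2 - 29/8*x_3 + 36/5 → 27/10*x_1 + 3/4*x_2**2*x_3 + 3/80*x_2*x_3**2 + 39/20*x_2*x_3 + 9/2*x_2 + 21/20*x_3**2 - 33/40*x_3 + 36/5
  leading term x_1: subtract (-27/10)·g_2 from 27/10*x_1 + 3/4*x_2**2*x_3 + 3/80*x_2*x_3**2 + 39/20*x_2*x_3 + 9/2*x_2 + 21/20*x_3**2 - 33/40*x_3 + 36/5 → 3/4*x_2**2*x_3 + 3/80*x_2*x_3**2 + 39/20*x_2*x_3 + 21/20*x_3**2 - 33/40*x_3
  leading term x_2**2*x_3: subtract (-9/20*x_3)·g_3 from 3/4*x_2**2*x_3 + 3/80*x_2*x_3**2 + 39/20*x_2*x_3 + 21/20*x_3**2 - 33/40*x_3 → 0
The remainder is 0, so this S-polynomial contributes no new basis element.
This is the inner loop of Buchberger's algorithm — each nonzero remainder becomes a new basis element.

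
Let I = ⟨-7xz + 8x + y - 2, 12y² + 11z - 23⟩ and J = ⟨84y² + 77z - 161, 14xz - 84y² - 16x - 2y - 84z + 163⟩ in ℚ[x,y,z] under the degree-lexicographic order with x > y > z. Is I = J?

No, the ideals differ.

Two ideals are equal iff their reduced Gröbner bases coincide (the reduced basis is unique for a fixed ordering).
Buchberger on the first generating set:
f_1 = -7xz + 8x + y - 2, LT = xz.
f_2 = 12y² + 11z - 23, LT = y².

The S-polynomials (S(f_1,f_2)) all reduce to 0 modulo the current basis, so we have a Gröbner basis.
Inter-reduce: drop elements whose leading term is divisible by another's, tail-reduce, and make monic.
Reduced Gröbner basis: {xz - 8/7x - 1/7y + 2/7, y² + 11/12z - 23/12}.

Buchberger on the second generating set:
h_1 = 84y² + 77z - 161, LT = y².
h_2 = 14xz - 84y² - 16x - 2y - 84z + 163, LT = xz.

The S-polynomials (S(h_1,h_2)) all reduce to 0 modulo the current basis, so we have a Gröbner basis.
Inter-reduce: drop elements whose leading term is divisible by another's, tail-reduce, and make monic.
Reduced Gröbner basis: {xz - 8/7x - 1/7y - ½z + 1/7, y² + 11/12z - 23/12}.

These differ, so the ideals are not equal.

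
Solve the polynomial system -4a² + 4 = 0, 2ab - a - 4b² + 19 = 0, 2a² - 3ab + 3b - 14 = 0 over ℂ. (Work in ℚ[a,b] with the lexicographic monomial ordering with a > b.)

{(-1, 2)}

Compute a lex Gröbner basis by Buchberger's algorithm.
f_1 = -4a² + 4, LT = a².
f_2 = 2ab - a - 4b² + 19, LT = ab.
f_3 = 2a² - 3ab + 3b - 14, LT = a².

S(f_1,f_2): lcm = a²b. S = ½a² + 2ab² - 19/2a - b.
  reduce S modulo (f_1, f_2, f_3):
  remainder -9a + 4b³ + 2b² - 20b - 9 ≠ 0; add h_4 = -9a + 4b³ + 2b² - 20b - 9 to the basis.

S(f_1,f_3): lcm = a². S = 3/2ab - 3/2b + 6.
  reduce S modulo (f_1, f_2, f_3, h_4):
  remainder ⅓b³ + 19/6b² - 19/6b - 9 ≠ 0; add h_5 = ⅓b³ + 19/6b² - 19/6b - 9 to the basis.

S(f_2,f_3): lcm = a²b. S = -½a² - ½ab² + 19/2a - 3/2b² + 7b.
  reduce S modulo (f_1, f_2, f_3, h_4, h_5):
  remainder -30b² + 21b + 78 ≠ 0; add h_6 = -30b² + 21b + 78 to the basis.

S(f_2,h_5): lcm = ab³. S = -10ab² + 19/2ab + 27a - 2b⁴ + 19/2b².
  reduce S modulo (f_1, f_2, f_3, h_4, h_5, h_6):
  remainder 72/5b - 144/5 ≠ 0; add h_7 = 72/5b - 144/5 to the basis.

The other S-polynomials (S(f_1,h_4), S(f_2,h_4), S(f_3,h_4), S(f_1,h_5), S(f_3,h_5), S(h_4,h_5), S(f_1,h_6), S(f_2,h_6), S(f_3,h_6), S(h_4,h_6), S(h_5,h_6), S(f_1,h_7), S(f_2,h_7), S(f_3,h_7), S(h_4,h_7), S(h_5,h_7), S(h_6,h_7)) all reduce to 0 modulo the current basis, so we have a Gröbner basis.
Inter-reduce: drop elements whose leading term is divisible by another's, tail-reduce, and make monic.
Reduced Gröbner basis: {a + 1, b - 2}.

From the last basis element, b - 2 = 0, so b takes values in {2}. Each choice, substituted upward through the basis, yields the corresponding point(s) of the solution set.
  b = 2: the earlier basis element becomes a + 1 = 0, giving a = -1 — point (-1, 2).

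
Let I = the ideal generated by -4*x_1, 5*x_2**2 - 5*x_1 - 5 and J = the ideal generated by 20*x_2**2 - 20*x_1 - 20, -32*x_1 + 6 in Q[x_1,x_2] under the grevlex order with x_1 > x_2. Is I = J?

No, the ideals differ.

Two ideals are equal iff their reduced Gröbner bases coincide (the reduced basis is unique for a fixed ordering).
Buchberger on the first generating set:
f_1 = -4*x_1, LT = x_1.
f_2 = 5*x_2**2 - 5*x_1 - 5, LT = x_2**2.

The S-polynomials (S(f_1,f_2)) all reduce to 0 modulo the current basis, so we have a Gröbner basis.
Inter-reduce: drop elements whose leading term is divisible by another's, tail-reduce, and make monic.
Reduced Gröbner basis: {x_2**2 - 1, x_1}.

Buchberger on the second generating set:
h_1 = 20*x_2**2 - 20*x_1 - 20, LT = x_2**2.
h_2 = -32*x_1 + 6, LT = x_1.

The S-polynomials (S(h_1,h_2)) all reduce to 0 modulo the current basis, so we have a Gröbner basis.
Inter-reduce: drop elements whose leading term is divisible by another's, tail-reduce, and make monic.
Reduced Gröbner basis: {x_2**2 - 19/16, x_1 - 3/16}.

Since the reduced bases disagree, the two ideals are not the same.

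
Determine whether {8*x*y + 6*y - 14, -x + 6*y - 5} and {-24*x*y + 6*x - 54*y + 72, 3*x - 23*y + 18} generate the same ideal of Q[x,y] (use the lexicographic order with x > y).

Since reduced Gröbner bases are canonical representatives of ideals under a given ordering, it suffices to compute and compare them.
Buchberger on the first generating set:
f_1 = 8*x*y + 6*y - 14, LT = x*y.
f_2 = -x + 6*y - 5, LT = x.

S(f_1,f_2): lcm = x*y. S = 6*y**2 - 17/4*y - 7/4.
  leading term y**2: no divisor's leading term divides it; move 6*y**2 to the remainder.
  leading term y: no divisor's leading term divides it; move -17/4*y to the remainder.
  leading term 1: no divisor's leading term divides it; move -7/4 to the remainder.
  remainder 6*y**2 - 17/4*y - 7/4 ≠ 0; add g_3 = 6*y**2 - 17/4*y - 7/4 to the basis.

The other S-polynomials (S(f_1,g_3), S(f_2,g_3)) all reduce to 0 modulo the current basis, so we have a Gröbner basis.
Inter-reduce: drop elements whose leading term is divisible by another's, tail-reduce, and make monic.
Reduced Gröbner basis: {x - 6*y + 5, y**2 - 17/24*y - 7/24}.

Buchberger on the second generating set:
h_1 = -24*x*y + 6*x - 54*y + 72, LT = x*y.
h_2 = 3*x - 23*y + 18, LT = x.

S(h_1,h_2): lcm = x*y. S = -1/4*x + 23/3*y**2 - 15/4*y - 3.
  leading term x: subtract (-1/12)·h_2 from -1/4*x + 23/3*y**2 - 15/4*y - 3 → 23/3*y**2 - 17/3*y - 3/2
  leading term y**2: no divisor's leading term divides it; move 23/3*y**2 to the remainder.
  leading term y: no divisor's leading term divides it; move -17/3*y to the remainder.
  leading term 1: no divisor's leading term divides it; move -3/2 to the remainder.
  remainder 23/3*y**2 - 17/3*y - 3/2 ≠ 0; add k_3 = 23/3*y**2 - 17/3*y - 3/2 to the basis.

The other S-polynomials (S(h_1,k_3), S(h_2,k_3)) all reduce to 0 modulo the current basis, so we have a Gröbner basis.
Inter-reduce: drop elements whose leading term is divisible by another's, tail-reduce, and make monic.
Reduced Gröbner basis: {x - 23/3*y + 6, y**2 - 17/23*y - 9/46}.

These differ, so the ideals are not equal.

No, the ideals differ.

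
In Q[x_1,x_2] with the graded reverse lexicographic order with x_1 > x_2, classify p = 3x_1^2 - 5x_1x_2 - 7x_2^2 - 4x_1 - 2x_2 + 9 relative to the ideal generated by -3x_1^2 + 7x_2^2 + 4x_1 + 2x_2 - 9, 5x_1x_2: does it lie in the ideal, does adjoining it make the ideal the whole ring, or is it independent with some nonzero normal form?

3x_1^2 - 5x_1x_2 - 7x_2^2 - 4x_1 - 2x_2 + 9 lies in I (it reduces to 0).

First compute the reduced Gröbner basis of I by Buchberger's algorithm.
f_1 = -3x_1^2 + 7x_2^2 + 4x_1 + 2x_2 - 9, LT = x_1^2.
f_2 = 5x_1x_2, LT = x_1x_2.

S(f_1,f_2): lcm = x_1^2x_2. S = -7/3x_2^3 - 4/3x_1x_2 - 2/3x_2^2 + 3x_2.
  leading term x_2^3: no divisor's leading term divides it; move -7/3x_2^3 to the remainder.
  leading term x_1x_2: subtract (-4/15)·f_2 from -4/3x_1x_2 - 2/3x_2^2 + 3x_2 → -2/3x_2^2 + 3x_2
  leading term x_2^2: no divisor's leading term divides it; move -2/3x_2^2 to the remainder.
  leading term x_2: no divisor's leading term divides it; move 3x_2 to the remainder.
  remainder -7/3x_2^3 - 2/3x_2^2 + 3x_2 ≠ 0; add h_3 = -7/3x_2^3 - 2/3x_2^2 + 3x_2 to the basis.

The other S-polynomials (S(f_1,h_3), S(f_2,h_3)) all reduce to 0 modulo the current basis, so we have a Gröbner basis.
Inter-reduce: drop elements whose leading term is divisible by another's, tail-reduce, and make monic.
Reduced Gröbner basis: {x_2^3 + 2/7x_2^2 - 9/7x_2, x_1^2 - 7/3x_2^2 - 4/3x_1 - 2/3x_2 + 3, x_1x_2}.
Label its elements g_1 = x_2^3 + 2/7x_2^2 - 9/7x_2, g_2 = x_1^2 - 7/3x_2^2 - 4/3x_1 - 2/3x_2 + 3, g_3 = x_1x_2.

Reduce p = 3x_1^2 - 5x_1x_2 - 7x_2^2 - 4x_1 - 2x_2 + 9 modulo G:
  leading term x_1^2: subtract (3)·g_2 from 3x_1^2 - 5x_1x_2 - 7x_2^2 - 4x_1 - 2x_2 + 9 → -5x_1x_2
  leading term x_1x_2: subtract (-5)·g_3 from -5x_1x_2 → 0
  normal form = 0.
Since the normal form is 0, p ∈ I.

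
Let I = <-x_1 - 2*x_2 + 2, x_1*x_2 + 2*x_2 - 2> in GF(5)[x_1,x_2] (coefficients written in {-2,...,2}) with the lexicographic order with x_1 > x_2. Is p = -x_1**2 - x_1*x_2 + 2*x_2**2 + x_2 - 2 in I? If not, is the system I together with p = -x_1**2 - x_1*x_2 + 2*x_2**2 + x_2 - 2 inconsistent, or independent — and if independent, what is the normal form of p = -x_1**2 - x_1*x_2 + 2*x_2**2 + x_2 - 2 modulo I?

Adjoining -x_1**2 - x_1*x_2 + 2*x_2**2 + x_2 - 2 makes the ideal the whole ring: the system is inconsistent.

First compute the reduced Gröbner basis of I by Buchberger's algorithm.
f_1 = -x_1 - 2*x_2 + 2, LT = x_1.
f_2 = x_1*x_2 + 2*x_2 - 2, LT = x_1*x_2.

S(f_1,f_2): lcm = x_1*x_2. S = 2*x_2**2 + x_2 + 2.
  leading term x_2**2: no divisor's leading term divides it; move 2*x_2**2 to the remainder.
  leading term x_2: no divisor's leading term divides it; move x_2 to the remainder.
  leading term 1: no divisor's leading term divides it; move 2 to the remainder.
  remainder 2*x_2**2 + x_2 + 2 ≠ 0; add h_3 = 2*x_2**2 + x_2 + 2 to the basis.

S(f_1,h_3): leading monomials are coprime, so the S-polynomial reduces to 0 (Buchberger's first criterion).
S(f_2,h_3): lcm = x_1*x_2**2. S = 2*x_1*x_2 - x_1 + 2*x_2**2 - 2*x_2.
  leading term x_1*x_2: subtract (-2*x_2)·f_1 from 2*x_1*x_2 - x_1 + 2*x_2**2 - 2*x_2 → -x_1 - 2*x_2**2 + 2*x_2
  leading term x_1: subtract (1)·f_1 from -x_1 - 2*x_2**2 + 2*x_2 → -2*x_2**2 - x_2 - 2
  leading term x_2**2: subtract (-1)·h_3 from -2*x_2**2 - x_2 - 2 → 0
  remainder 0.

Every S-polynomial of the final basis reduces to 0, so we have a Gröbner basis.
Inter-reduce: drop elements whose leading term is divisible by another's, tail-reduce, and make monic.
Reduced Gröbner basis: {x_1 + 2*x_2 - 2, x_2**2 - 2*x_2 + 1}.
Label its elements g_1 = x_1 + 2*x_2 - 2, g_2 = x_2**2 - 2*x_2 + 1.

Reduce p = -x_1**2 - x_1*x_2 + 2*x_2**2 + x_2 - 2 modulo G:
  leading term x_1**2: subtract (-x_1)·g_1 from -x_1**2 - x_1*x_2 + 2*x_2**2 + x_2 - 2 → x_1*x_2 - 2*x_1 + 2*x_2**2 + x_2 - 2
  leading term x_1*x_2: subtract (x_2)·g_1 from x_1*x_2 - 2*x_1 + 2*x_2**2 + x_2 - 2 → -2*x_1 - 2*x_2 - 2
  leading term x_1: subtract (-2)·g_1 from -2*x_1 - 2*x_2 - 2 → 2*x_2 - 1
  leading term x_2: no divisor's leading term divides it; move 2*x_2 to the remainder.
  leading term 1: no divisor's leading term divides it; move -1 to the remainder.
  normal form = 2*x_2 - 1.
The normal form is nonzero, so p ∉ I. Since p minus its normal form lies in I, I + (p) = I + (r) where r = 2*x_2 - 1; decide whether this ideal is the whole ring.
Run Buchberger on G together with r (pairs among the g_i already reduce to 0 since G is a Gröbner basis):
g_1 = x_1 + 2*x_2 - 2, LT = x_1.
g_2 = x_2**2 - 2*x_2 + 1, LT = x_2**2.
r = 2*x_2 - 1, LT = x_2.

S(g_1,g_2): leading monomials are coprime, so the S-polynomial reduces to 0 (Buchberger's first criterion).
S(g_1,r): leading monomials are coprime, so the S-polynomial reduces to 0 (Buchberger's first criterion).
S(g_2,r): lcm = x_2**2. S = x_2 + 1.
  leading term x_2: subtract (-2)·r from x_2 + 1 → -1
  leading term 1: no divisor's leading term divides it; move -1 to the remainder.
  remainder -1 ≠ 0; add m_4 = -1 to the basis.

S(g_1,m_4): leading monomials are coprime, so the S-polynomial reduces to 0 (Buchberger's first criterion).
S(g_2,m_4): leading monomials are coprime, so the S-polynomial reduces to 0 (Buchberger's first criterion).
S(r,m_4): leading monomials are coprime, so the S-polynomial reduces to 0 (Buchberger's first criterion).
Every S-polynomial of the final basis reduces to 0, so we have a Gröbner basis.
Inter-reduce: drop elements whose leading term is divisible by another's, tail-reduce, and make monic.
Reduced Gröbner basis: {1}.
The reduced Gröbner basis of I + (p) is {1}: the ideal is the whole ring, so the enlarged system has no common solution — adjoining p is inconsistent.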